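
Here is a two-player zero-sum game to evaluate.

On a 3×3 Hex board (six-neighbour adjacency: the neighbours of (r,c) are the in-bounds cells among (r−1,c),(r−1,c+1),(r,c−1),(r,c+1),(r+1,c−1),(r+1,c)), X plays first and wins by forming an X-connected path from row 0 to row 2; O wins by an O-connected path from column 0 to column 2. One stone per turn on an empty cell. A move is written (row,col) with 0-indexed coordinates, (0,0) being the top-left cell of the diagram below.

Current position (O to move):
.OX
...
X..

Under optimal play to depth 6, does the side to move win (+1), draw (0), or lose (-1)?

ply 1, O at .OX/.../X.. | (0,0)=-1→OOX/.../X..*; (1,0)=-1→.OX/O../X..; (1,1)=-1→.OX/.O./X..; (1,2)=-1→.OX/..O/X..; (2,1)=-1→.OX/.../XO.; (2,2)=-1→.OX/.../X.O
ply 2, X at OOX/.../X.. | (1,0)=+1→OOX/X../X..*; (1,1)=+1→OOX/.X./X..; (1,2)=+1→OOX/..X/X..; (2,1)=+1→OOX/.../XX.; (2,2)=+1→OOX/.../X.X
ply 3, O at OOX/X../X.. | (1,1)=-1→OOX/XO./X..*; (1,2)=-1→OOX/X.O/X..; (2,1)=-1→OOX/X../XO.; (2,2)=-1→OOX/X../X.O
ply 4, X at OOX/XO./X.. | (1,2)=+1→OOX/XOX/X..*; (2,1)=-1→OOX/XO./XX.; (2,2)=-1→OOX/XO./X.X
ply 5, O at OOX/XOX/X.. | (2,1)=-1→OOX/XOX/XO.*; (2,2)=-1→OOX/XOX/X.O
ply 6, X at OOX/XOX/XO. | (2,2)=+1→OOX/XOX/XOX*
ply 7: OOX/XOX/XOX is terminal -1 (O); from .OX/.../X.. depth 6

value(.OX/.../X.., O) = -1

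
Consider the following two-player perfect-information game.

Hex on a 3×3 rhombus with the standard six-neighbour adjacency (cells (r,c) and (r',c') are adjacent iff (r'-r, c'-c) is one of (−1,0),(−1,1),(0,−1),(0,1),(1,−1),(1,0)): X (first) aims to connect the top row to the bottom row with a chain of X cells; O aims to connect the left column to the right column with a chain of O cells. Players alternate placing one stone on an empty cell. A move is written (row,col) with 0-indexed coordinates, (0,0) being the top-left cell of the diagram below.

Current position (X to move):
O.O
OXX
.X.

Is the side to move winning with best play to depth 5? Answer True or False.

[O.O/OXX/.X.] X move#1: (0,1):+1/OXO/OXX/.X.*, (2,0):-1/O.O/OXX/XX., (2,2):-1/O.O/OXX/.XX
[OXO/OXX/.X.] end (terminal -1, O#2); searched O.O/OXX/.X. to 5

X winning at [O.O/OXX/.X.]: True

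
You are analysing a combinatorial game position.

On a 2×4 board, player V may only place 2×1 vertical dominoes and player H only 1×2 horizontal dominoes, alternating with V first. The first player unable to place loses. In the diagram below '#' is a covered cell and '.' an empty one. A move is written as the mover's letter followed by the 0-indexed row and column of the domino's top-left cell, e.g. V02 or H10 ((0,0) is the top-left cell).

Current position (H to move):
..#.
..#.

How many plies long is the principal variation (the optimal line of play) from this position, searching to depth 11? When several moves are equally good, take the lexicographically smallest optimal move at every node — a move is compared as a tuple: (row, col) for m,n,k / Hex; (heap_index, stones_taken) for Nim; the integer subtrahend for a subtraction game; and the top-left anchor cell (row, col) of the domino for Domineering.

PV length from [..#./..#.]: 3 plies

p1 H@[..#./..#.]: H00[###./..#.]+1* H10[..#./###.]+1
p2 V@[###./..#.]: V03[####/..##]-1*
p3 H@[####/..##]: H10[####/####]+1*
p4 V@[####/####] terminal -1; root [..#./..#.] d11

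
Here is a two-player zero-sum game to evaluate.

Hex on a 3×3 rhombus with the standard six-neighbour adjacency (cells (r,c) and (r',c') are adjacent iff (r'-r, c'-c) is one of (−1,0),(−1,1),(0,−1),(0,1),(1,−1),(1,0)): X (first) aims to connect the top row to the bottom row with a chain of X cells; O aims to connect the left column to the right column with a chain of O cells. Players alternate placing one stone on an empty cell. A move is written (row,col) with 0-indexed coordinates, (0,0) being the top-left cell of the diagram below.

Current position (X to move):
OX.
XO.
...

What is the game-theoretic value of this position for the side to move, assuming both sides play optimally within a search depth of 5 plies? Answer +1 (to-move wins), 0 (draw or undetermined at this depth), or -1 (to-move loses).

value(OX./XO./..., X) = +1

p1 X@[OX./XO./...]: (0,2)[OXX/XO./...]+1* (1,2)[OX./XOX/...]+1 (2,0)[OX./XO./X..]+1 (2,1)[OX./XO./.X.]-1 (2,2)[OX./XO./..X]-1
p2 O@[OXX/XO./...]: (1,2)[OXX/XOO/...]-1* (2,0)[OXX/XO./O..]-1 (2,1)[OXX/XO./.O.]-1 (2,2)[OXX/XO./..O]-1
p3 X@[OXX/XOO/...]: (2,0)[OXX/XOO/X..]+1* (2,1)[OXX/XOO/.X.]-1 (2,2)[OXX/XOO/..X]-1
p4 O@[OXX/XOO/X..] terminal -1; root [OX./XO./...] d5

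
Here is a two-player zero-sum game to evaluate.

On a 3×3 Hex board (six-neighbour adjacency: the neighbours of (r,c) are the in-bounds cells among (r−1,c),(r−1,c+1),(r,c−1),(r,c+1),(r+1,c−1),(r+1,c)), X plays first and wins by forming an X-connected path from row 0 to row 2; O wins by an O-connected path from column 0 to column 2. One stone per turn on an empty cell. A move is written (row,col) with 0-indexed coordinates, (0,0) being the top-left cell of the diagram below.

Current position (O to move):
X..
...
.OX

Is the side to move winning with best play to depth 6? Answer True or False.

p1 O@[X../.../.OX]: (0,1)[XO./.../.OX]-1 (0,2)[X.O/.../.OX]-1 (1,0)[X../O../.OX]-1 (1,1)[X../.O./.OX]+1* (1,2)[X../..O/.OX]-1 (2,0)[X../.../OOX]-1
p2 X@[X../.O./.OX]: (0,1)[XX./.O./.OX]-1* (0,2)[X.X/.O./.OX]-1 (1,0)[X../XO./.OX]-1 (1,2)[X../.OX/.OX]-1 (2,0)[X../.O./XOX]-1
p3 O@[XX./.O./.OX]: (0,2)[XXO/.O./.OX]+1* (1,0)[XX./OO./.OX]+1 (1,2)[XX./.OO/.OX]+1 (2,0)[XX./.O./OOX]+1
p4 X@[XXO/.O./.OX]: (1,0)[XXO/XO./.OX]-1* (1,2)[XXO/.OX/.OX]-1 (2,0)[XXO/.O./XOX]-1
p5 O@[XXO/XO./.OX]: (1,2)[XXO/XOO/.OX]-1 (2,0)[XXO/XO./OOX]+1*
p6 X@[XXO/XO./OOX] terminal -1; root [X../.../.OX] d6

O winning at [X../.../.OX]: True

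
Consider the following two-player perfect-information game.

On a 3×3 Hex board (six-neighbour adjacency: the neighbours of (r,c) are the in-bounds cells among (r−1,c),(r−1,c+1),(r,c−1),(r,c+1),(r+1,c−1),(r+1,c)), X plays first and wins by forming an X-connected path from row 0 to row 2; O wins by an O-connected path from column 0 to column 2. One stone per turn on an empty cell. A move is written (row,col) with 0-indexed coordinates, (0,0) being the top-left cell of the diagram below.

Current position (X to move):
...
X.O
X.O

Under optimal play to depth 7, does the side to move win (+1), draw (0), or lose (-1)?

value(.../X.O/X.O, X) = +1

p1 X@[.../X.O/X.O]: (0,0)[X../X.O/X.O]+1* (0,1)[.X./X.O/X.O]+1 (0,2)[..X/X.O/X.O]+1 (1,1)[.../XXO/X.O]+1 (2,1)[.../X.O/XXO]+1
p2 O@[X../X.O/X.O] terminal -1; root [.../X.O/X.O] d7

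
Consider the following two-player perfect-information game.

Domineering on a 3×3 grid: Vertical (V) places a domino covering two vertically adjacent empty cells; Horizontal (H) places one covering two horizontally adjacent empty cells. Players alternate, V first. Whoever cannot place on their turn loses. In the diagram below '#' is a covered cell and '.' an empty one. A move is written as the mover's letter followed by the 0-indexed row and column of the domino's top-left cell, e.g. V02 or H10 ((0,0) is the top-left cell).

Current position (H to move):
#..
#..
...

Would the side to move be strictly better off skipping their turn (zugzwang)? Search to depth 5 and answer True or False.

zugzwang(#../#../..., H) = False

p1 H@[#../#../...]: H01[###/#../...]-1 H11[#../###/...]+1* H20[#../#../##.]-1 H21[#../#../.##]-1
p2 V@[#../###/...] terminal -1; root [#../#../...] d5
suppose H passes — search the same position with V to move:
pass> p1 V@[#../#../...]: V01[##./##./...]+1* V02[#.#/#.#/...]+1 V11[#../##./.#.]+1 V12[#../#.#/..#]+1
pass> p2 H@[##./##./...]: H20[##./##./##.]-1* H21[##./##./.##]-1
pass> p3 V@[##./##./##.]: V02[###/###/##.]+1* V12[##./###/###]+1
pass> p4 H@[###/###/##.] terminal -1; root [#../#../...] d5
for H: play +1, pass -1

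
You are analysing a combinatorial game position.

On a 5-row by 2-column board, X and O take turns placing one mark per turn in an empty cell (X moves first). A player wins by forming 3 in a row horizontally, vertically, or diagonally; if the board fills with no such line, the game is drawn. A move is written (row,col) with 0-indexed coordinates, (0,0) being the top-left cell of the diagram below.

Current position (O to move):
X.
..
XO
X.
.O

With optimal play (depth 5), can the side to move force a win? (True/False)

[X./../XO/X./.O] O move#1: (0,1):-1/XO/../XO/X./.O, (1,0):-1/X./O./XO/X./.O, (1,1):-1/X./.O/XO/X./.O, (3,1):+1/X./../XO/XO/.O*, (4,0):-1/X./../XO/X./OO
[X./../XO/XO/.O] end (terminal -1, X#2); searched X./../XO/X./.O to 5

O winning at [X./../XO/X./.O]: True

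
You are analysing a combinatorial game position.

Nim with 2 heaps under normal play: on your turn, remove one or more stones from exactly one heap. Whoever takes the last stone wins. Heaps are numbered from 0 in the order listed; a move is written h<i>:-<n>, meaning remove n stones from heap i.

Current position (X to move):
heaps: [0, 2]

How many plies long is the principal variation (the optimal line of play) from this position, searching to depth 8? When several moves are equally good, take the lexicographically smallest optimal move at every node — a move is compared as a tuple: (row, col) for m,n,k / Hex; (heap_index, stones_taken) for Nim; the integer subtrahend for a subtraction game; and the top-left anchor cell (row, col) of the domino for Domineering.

p1 X@[(0,2)]: h1:-1[(0,1)]-1 h1:-2[(0,0)]+1*
p2 O@[(0,0)] terminal -1; root [(0,2)] d8

PV length from [(0,2)]: 1 ply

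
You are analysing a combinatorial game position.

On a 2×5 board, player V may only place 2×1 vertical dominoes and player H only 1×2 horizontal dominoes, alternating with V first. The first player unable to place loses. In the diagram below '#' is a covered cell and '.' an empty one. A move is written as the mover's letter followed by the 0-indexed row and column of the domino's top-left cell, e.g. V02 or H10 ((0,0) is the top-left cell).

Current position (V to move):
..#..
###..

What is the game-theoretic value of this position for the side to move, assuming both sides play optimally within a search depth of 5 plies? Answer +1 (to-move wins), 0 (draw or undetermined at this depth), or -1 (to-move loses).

[..#../###..] V move#1: V03:+1/..##./####.*, V04:+1/..#.#/###.#
[..##./####.] H move#2: H00:-1/####./####.*
[####./####.] V move#3: V04:+1/#####/#####*
[#####/#####] end (terminal -1, H#4); searched ..#../###.. to 5

value(..#../###.., V) = +1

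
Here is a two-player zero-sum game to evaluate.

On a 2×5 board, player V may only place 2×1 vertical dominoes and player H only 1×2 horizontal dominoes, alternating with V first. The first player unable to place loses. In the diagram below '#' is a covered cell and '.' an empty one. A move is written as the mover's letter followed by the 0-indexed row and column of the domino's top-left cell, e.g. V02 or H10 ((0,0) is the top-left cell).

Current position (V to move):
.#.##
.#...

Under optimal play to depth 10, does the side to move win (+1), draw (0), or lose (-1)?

value(.#.##/.#..., V) = +1

p1 V@[.#.##/.#...]: V00[##.##/##...]-1 V02[.####/.##..]+1*
p2 H@[.####/.##..]: H13[.####/.####]-1*
p3 V@[.####/.####]: V00[#####/#####]+1*
p4 H@[#####/#####] terminal -1; root [.#.##/.#...] d10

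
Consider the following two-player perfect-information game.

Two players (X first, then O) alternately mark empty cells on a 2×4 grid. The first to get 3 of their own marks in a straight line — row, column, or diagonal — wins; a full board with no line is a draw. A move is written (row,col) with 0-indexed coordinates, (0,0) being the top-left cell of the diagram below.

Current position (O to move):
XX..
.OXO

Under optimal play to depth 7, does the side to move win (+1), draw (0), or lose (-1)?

ply 1, O at XX../.OXO | (0,2)=+0→XXO./.OXO*; (0,3)=-1→XX.O/.OXO; (1,0)=-1→XX../OOXO
ply 2, X at XXO./.OXO | (0,3)=+0→XXOX/.OXO*; (1,0)=+0→XXO./XOXO
ply 3, O at XXOX/.OXO | (1,0)=+0→XXOX/OOXO*
ply 4: XXOX/OOXO is terminal +0 (X); from XX../.OXO depth 7

value(XX../.OXO, O) = 0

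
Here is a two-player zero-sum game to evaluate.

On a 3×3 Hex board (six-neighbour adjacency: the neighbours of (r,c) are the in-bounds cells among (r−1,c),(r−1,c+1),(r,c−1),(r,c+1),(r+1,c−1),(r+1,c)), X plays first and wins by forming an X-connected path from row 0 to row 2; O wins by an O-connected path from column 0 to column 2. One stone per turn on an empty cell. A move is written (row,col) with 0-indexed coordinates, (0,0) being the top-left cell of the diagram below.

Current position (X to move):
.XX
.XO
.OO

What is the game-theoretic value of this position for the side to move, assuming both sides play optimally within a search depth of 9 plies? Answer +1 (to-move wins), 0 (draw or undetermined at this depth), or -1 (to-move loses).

value(.XX/.XO/.OO, X) = +1

[.XX/.XO/.OO] X move#1: (0,0):-1/XXX/.XO/.OO, (1,0):-1/.XX/XXO/.OO, (2,0):+1/.XX/.XO/XOO*
[.XX/.XO/XOO] end (terminal -1, O#2); searched .XX/.XO/.OO to 9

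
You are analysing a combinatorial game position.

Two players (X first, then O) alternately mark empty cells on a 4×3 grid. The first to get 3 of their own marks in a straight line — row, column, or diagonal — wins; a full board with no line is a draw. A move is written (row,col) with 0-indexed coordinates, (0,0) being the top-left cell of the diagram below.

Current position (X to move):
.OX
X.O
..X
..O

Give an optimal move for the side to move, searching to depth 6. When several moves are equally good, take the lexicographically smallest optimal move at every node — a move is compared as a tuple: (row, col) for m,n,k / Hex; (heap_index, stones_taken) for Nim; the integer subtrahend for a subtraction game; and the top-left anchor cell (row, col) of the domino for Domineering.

X's best at [.OX/X.O/..X/..O]: (0,0)

p1 X@[.OX/X.O/..X/..O]: (0,0)[XOX/X.O/..X/..O]+1* (1,1)[.OX/XXO/..X/..O]+1 (2,0)[.OX/X.O/X.X/..O]+1 (2,1)[.OX/X.O/.XX/..O]+1 (3,0)[.OX/X.O/..X/X.O]+0 (3,1)[.OX/X.O/..X/.XO]-1
p2 O@[XOX/X.O/..X/..O]: (1,1)[XOX/XOO/..X/..O]-1* (2,0)[XOX/X.O/O.X/..O]-1 (2,1)[XOX/X.O/.OX/..O]-1 (3,0)[XOX/X.O/..X/O.O]-1 (3,1)[XOX/X.O/..X/.OO]-1
p3 X@[XOX/XOO/..X/..O]: (2,0)[XOX/XOO/X.X/..O]+1* (2,1)[XOX/XOO/.XX/..O]+0 (3,0)[XOX/XOO/..X/X.O]-1 (3,1)[XOX/XOO/..X/.XO]-1
p4 O@[XOX/XOO/X.X/..O] terminal -1; root [.OX/X.O/..X/..O] d6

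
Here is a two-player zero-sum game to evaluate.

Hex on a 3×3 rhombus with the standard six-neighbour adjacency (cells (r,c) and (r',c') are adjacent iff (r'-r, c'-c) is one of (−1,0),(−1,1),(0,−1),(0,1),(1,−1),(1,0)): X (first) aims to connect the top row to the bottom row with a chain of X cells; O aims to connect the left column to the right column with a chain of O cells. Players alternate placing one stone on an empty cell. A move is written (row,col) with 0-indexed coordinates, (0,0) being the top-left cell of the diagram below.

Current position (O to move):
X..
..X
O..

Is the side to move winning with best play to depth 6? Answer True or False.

O winning at [X../..X/O..]: False

ply 1, O at X../..X/O.. | (0,1)=-1→XO./..X/O..*; (0,2)=-1→X.O/..X/O..; (1,0)=-1→X../O.X/O..; (1,1)=-1→X../.OX/O..; (2,1)=-1→X../..X/OO.; (2,2)=-1→X../..X/O.O
ply 2, X at XO./..X/O.. | (0,2)=+1→XOX/..X/O..*; (1,0)=+1→XO./X.X/O..; (1,1)=+1→XO./.XX/O..; (2,1)=-1→XO./..X/OX.; (2,2)=-1→XO./..X/O.X
ply 3, O at XOX/..X/O.. | (1,0)=-1→XOX/O.X/O..*; (1,1)=-1→XOX/.OX/O..; (2,1)=-1→XOX/..X/OO.; (2,2)=-1→XOX/..X/O.O
ply 4, X at XOX/O.X/O.. | (1,1)=+1→XOX/OXX/O..*; (2,1)=+1→XOX/O.X/OX.; (2,2)=+1→XOX/O.X/O.X
ply 5, O at XOX/OXX/O.. | (2,1)=-1→XOX/OXX/OO.*; (2,2)=-1→XOX/OXX/O.O
ply 6, X at XOX/OXX/OO. | (2,2)=+1→XOX/OXX/OOX*
ply 7: XOX/OXX/OOX is terminal -1 (O); from X../..X/O.. depth 6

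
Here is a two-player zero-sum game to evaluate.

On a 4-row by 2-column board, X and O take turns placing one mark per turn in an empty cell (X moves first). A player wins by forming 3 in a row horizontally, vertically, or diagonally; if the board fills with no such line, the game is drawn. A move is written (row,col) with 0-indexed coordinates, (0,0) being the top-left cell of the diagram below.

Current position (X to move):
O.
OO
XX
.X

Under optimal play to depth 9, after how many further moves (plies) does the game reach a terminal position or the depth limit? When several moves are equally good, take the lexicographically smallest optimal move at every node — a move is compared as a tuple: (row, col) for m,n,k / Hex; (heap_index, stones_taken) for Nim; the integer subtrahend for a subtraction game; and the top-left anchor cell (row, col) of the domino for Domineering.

PV length from [O./OO/XX/.X]: 2 plies

ply 1, X at O./OO/XX/.X | (0,1)=+0→OX/OO/XX/.X*; (3,0)=+0→O./OO/XX/XX
ply 2, O at OX/OO/XX/.X | (3,0)=+0→OX/OO/XX/OX*
ply 3: OX/OO/XX/OX is terminal +0 (X); from O./OO/XX/.X depth 9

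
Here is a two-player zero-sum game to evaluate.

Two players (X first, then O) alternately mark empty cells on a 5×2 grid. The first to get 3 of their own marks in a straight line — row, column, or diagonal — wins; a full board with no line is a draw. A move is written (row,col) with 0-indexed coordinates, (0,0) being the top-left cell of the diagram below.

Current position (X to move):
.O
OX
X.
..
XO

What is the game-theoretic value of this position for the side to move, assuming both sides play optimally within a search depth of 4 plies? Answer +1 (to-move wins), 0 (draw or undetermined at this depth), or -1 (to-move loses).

value(.O/OX/X./../XO, X) = +1

ply 1, X at .O/OX/X./../XO | (0,0)=+0→XO/OX/X./../XO; (2,1)=+1→.O/OX/XX/../XO*; (3,0)=+1→.O/OX/X./X./XO; (3,1)=+1→.O/OX/X./.X/XO
ply 2, O at .O/OX/XX/../XO | (0,0)=-1→OO/OX/XX/../XO*; (3,0)=-1→.O/OX/XX/O./XO; (3,1)=-1→.O/OX/XX/.O/XO
ply 3, X at OO/OX/XX/../XO | (3,0)=+1→OO/OX/XX/X./XO*; (3,1)=+1→OO/OX/XX/.X/XO
ply 4: OO/OX/XX/X./XO is terminal -1 (O); from .O/OX/X./../XO depth 4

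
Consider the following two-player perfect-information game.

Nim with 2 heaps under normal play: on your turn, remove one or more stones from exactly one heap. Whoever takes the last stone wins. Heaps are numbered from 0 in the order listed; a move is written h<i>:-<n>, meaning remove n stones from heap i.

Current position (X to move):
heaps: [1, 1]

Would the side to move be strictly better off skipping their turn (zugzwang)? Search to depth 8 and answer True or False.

zugzwang((1,1), X) = True

ply 1, X at (1,1) | h0:-1=-1→(0,1)*; h1:-1=-1→(1,0)
ply 2, O at (0,1) | h1:-1=+1→(0,0)*
ply 3: (0,0) is terminal -1 (X); from (1,1) depth 8
if X skipped the turn, O would face:
~ ply 1, O at (1,1) | h0:-1=-1→(0,1)*; h1:-1=-1→(1,0)
~ ply 2, X at (0,1) | h1:-1=+1→(0,0)*
~ ply 3: (0,0) is terminal -1 (O); from (1,1) depth 8
compare (X): move=-1 vs pass=+1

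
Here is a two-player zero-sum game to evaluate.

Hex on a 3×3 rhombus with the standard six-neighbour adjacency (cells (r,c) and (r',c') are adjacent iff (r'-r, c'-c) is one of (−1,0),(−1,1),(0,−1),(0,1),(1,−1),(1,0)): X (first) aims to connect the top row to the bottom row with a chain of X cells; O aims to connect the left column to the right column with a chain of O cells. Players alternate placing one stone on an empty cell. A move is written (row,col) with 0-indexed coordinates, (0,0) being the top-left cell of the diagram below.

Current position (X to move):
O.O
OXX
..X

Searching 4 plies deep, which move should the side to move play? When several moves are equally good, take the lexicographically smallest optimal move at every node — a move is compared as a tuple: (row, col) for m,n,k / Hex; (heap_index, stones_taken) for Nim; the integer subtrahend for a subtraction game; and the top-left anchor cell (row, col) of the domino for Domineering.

X's best at [O.O/OXX/..X]: (0,1)

p1 X@[O.O/OXX/..X]: (0,1)[OXO/OXX/..X]+1* (2,0)[O.O/OXX/X.X]-1 (2,1)[O.O/OXX/.XX]-1
p2 O@[OXO/OXX/..X] terminal -1; root [O.O/OXX/..X] d4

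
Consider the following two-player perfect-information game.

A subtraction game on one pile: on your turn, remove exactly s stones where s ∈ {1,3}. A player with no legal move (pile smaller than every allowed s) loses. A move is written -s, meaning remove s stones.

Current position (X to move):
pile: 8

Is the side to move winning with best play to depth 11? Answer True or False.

X winning at [8]: False

p1 X@[8]: -1[7]-1* -3[5]-1
p2 O@[7]: -1[6]+1* -3[4]+1
p3 X@[6]: -1[5]-1* -3[3]-1
p4 O@[5]: -1[4]+1* -3[2]+1
p5 X@[4]: -1[3]-1* -3[1]-1
p6 O@[3]: -1[2]+1* -3[0]+1
p7 X@[2]: -1[1]-1*
p8 O@[1]: -1[0]+1*
p9 X@[0] terminal -1; root [8] d11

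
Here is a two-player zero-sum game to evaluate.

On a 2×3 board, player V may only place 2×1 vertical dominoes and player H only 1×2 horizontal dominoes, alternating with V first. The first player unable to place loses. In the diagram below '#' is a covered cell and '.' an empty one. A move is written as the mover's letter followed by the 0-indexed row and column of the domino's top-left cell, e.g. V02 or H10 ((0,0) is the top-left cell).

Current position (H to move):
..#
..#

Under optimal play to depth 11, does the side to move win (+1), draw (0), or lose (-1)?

value(..#/..#, H) = +1

[..#/..#] H move#1: H00:+1/###/..#*, H10:+1/..#/###
[###/..#] end (terminal -1, V#2); searched ..#/..# to 11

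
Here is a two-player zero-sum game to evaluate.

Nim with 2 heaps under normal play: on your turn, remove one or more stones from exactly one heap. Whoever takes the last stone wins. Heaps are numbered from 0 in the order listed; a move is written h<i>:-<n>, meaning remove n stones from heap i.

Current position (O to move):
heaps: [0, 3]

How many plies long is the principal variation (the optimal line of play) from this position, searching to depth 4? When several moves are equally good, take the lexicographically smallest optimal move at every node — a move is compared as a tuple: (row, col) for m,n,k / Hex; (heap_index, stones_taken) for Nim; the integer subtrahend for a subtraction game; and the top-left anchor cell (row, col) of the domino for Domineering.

ply 1, O at (0,3) | h1:-1=-1→(0,2); h1:-2=-1→(0,1); h1:-3=+1→(0,0)*
ply 2: (0,0) is terminal -1 (X); from (0,3) depth 4

PV length from [(0,3)]: 1 ply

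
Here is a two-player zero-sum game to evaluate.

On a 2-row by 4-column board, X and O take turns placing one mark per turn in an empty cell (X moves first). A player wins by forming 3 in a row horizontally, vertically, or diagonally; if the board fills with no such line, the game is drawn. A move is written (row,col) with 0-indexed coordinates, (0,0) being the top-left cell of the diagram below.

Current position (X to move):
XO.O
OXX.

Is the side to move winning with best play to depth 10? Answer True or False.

ply 1, X at XO.O/OXX. | (0,2)=+0→XOXO/OXX.; (1,3)=+1→XO.O/OXXX*
ply 2: XO.O/OXXX is terminal -1 (O); from XO.O/OXX. depth 10

X winning at [XO.O/OXX.]: True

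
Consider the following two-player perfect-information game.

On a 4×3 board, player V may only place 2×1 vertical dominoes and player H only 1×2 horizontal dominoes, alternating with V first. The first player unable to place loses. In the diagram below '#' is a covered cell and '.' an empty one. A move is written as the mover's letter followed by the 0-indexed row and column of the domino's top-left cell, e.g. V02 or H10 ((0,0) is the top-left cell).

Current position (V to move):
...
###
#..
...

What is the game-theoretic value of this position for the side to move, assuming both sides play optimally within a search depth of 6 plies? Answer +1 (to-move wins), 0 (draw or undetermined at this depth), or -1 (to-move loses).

value(.../###/#../..., V) = +1

p1 V@[.../###/#../...]: V21[.../###/##./.#.]+1* V22[.../###/#.#/..#]-1
p2 H@[.../###/##./.#.]: H00[##./###/##./.#.]-1* H01[.##/###/##./.#.]-1
p3 V@[##./###/##./.#.]: V22[##./###/###/.##]+1*
p4 H@[##./###/###/.##] terminal -1; root [.../###/#../...] d6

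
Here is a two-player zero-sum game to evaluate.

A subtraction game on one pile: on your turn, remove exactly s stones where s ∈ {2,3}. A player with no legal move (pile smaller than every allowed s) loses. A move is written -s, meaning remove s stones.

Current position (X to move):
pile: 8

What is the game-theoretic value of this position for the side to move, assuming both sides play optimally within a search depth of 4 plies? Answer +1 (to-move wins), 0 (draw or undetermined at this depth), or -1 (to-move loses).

ply 1, X at 8 | -2=+1→6*; -3=+1→5
ply 2, O at 6 | -2=-1→4*; -3=-1→3
ply 3, X at 4 | -2=-1→2; -3=+1→1*
ply 4: 1 is terminal -1 (O); from 8 depth 4

value(8, X) = +1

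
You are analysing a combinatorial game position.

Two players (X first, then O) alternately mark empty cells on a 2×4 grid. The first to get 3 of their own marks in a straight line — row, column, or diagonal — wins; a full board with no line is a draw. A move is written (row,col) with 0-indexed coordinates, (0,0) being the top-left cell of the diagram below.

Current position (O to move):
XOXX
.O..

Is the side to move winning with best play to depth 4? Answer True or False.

O winning at [XOXX/.O..]: True

ply 1, O at XOXX/.O.. | (1,0)=+0→XOXX/OO..; (1,2)=+1→XOXX/.OO.*; (1,3)=+0→XOXX/.O.O
ply 2, X at XOXX/.OO. | (1,0)=-1→XOXX/XOO.*; (1,3)=-1→XOXX/.OOX
ply 3, O at XOXX/XOO. | (1,3)=+1→XOXX/XOOO*
ply 4: XOXX/XOOO is terminal -1 (X); from XOXX/.O.. depth 4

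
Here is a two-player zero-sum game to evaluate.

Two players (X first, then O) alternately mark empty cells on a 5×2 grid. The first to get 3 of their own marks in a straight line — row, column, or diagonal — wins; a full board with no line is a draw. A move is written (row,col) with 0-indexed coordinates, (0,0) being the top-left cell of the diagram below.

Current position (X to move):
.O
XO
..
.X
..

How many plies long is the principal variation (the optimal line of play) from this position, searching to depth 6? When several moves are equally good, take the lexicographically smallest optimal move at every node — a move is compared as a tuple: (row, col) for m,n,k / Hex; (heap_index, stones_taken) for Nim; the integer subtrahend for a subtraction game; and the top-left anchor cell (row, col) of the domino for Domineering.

PV length from [.O/XO/../.X/..]: 5 plies

p1 X@[.O/XO/../.X/..]: (0,0)[XO/XO/../.X/..]-1 (2,0)[.O/XO/X./.X/..]-1 (2,1)[.O/XO/.X/.X/..]+1* (3,0)[.O/XO/../XX/..]-1 (4,0)[.O/XO/../.X/X.]-1 (4,1)[.O/XO/../.X/.X]-1
p2 O@[.O/XO/.X/.X/..]: (0,0)[OO/XO/.X/.X/..]-1* (2,0)[.O/XO/OX/.X/..]-1 (3,0)[.O/XO/.X/OX/..]-1 (4,0)[.O/XO/.X/.X/O.]-1 (4,1)[.O/XO/.X/.X/.O]-1
p3 X@[OO/XO/.X/.X/..]: (2,0)[OO/XO/XX/.X/..]+1* (3,0)[OO/XO/.X/XX/..]+1 (4,0)[OO/XO/.X/.X/X.]+0 (4,1)[OO/XO/.X/.X/.X]+1
p4 O@[OO/XO/XX/.X/..]: (3,0)[OO/XO/XX/OX/..]-1* (4,0)[OO/XO/XX/.X/O.]-1 (4,1)[OO/XO/XX/.X/.O]-1
p5 X@[OO/XO/XX/OX/..]: (4,0)[OO/XO/XX/OX/X.]+0 (4,1)[OO/XO/XX/OX/.X]+1*
p6 O@[OO/XO/XX/OX/.X] terminal -1; root [.O/XO/../.X/..] d6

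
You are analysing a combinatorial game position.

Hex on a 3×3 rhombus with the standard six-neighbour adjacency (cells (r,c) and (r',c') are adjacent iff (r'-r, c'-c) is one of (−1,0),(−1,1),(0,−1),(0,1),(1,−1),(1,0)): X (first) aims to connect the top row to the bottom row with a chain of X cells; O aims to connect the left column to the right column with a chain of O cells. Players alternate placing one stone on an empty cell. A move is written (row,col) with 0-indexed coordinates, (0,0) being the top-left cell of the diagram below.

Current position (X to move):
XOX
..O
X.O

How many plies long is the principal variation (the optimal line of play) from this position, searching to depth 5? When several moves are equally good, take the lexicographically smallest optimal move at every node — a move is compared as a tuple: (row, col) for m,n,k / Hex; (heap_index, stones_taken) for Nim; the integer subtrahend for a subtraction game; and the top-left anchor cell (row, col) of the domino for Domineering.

PV length from [XOX/..O/X.O]: 1 ply

[XOX/..O/X.O] X move#1: (1,0):+1/XOX/X.O/X.O*, (1,1):+1/XOX/.XO/X.O, (2,1):+1/XOX/..O/XXO
[XOX/X.O/X.O] end (terminal -1, O#2); searched XOX/..O/X.O to 5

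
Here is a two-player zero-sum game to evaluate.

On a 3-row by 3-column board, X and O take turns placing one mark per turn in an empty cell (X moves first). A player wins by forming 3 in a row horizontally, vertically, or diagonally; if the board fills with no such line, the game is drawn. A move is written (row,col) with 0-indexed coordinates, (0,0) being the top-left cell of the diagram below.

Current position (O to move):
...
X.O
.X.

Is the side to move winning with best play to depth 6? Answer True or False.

p1 O@[.../X.O/.X.]: (0,0)[O../X.O/.X.]+0* (0,1)[.O./X.O/.X.]-1 (0,2)[..O/X.O/.X.]-1 (1,1)[.../XOO/.X.]-1 (2,0)[.../X.O/OX.]+0 (2,2)[.../X.O/.XO]-1
p2 X@[O../X.O/.X.]: (0,1)[OX./X.O/.X.]+0* (0,2)[O.X/X.O/.X.]+0 (1,1)[O../XXO/.X.]+0 (2,0)[O../X.O/XX.]-1 (2,2)[O../X.O/.XX]+0
p3 O@[OX./X.O/.X.]: (0,2)[OXO/X.O/.X.]-1 (1,1)[OX./XOO/.X.]+0* (2,0)[OX./X.O/OX.]-1 (2,2)[OX./X.O/.XO]-1
p4 X@[OX./XOO/.X.]: (0,2)[OXX/XOO/.X.]-1 (2,0)[OX./XOO/XX.]-1 (2,2)[OX./XOO/.XX]+0*
p5 O@[OX./XOO/.XX]: (0,2)[OXO/XOO/.XX]-1 (2,0)[OX./XOO/OXX]+0*
p6 X@[OX./XOO/OXX]: (0,2)[OXX/XOO/OXX]+0*
p7 O@[OXX/XOO/OXX] terminal +0; root [.../X.O/.X.] d6

O winning at [.../X.O/.X.]: False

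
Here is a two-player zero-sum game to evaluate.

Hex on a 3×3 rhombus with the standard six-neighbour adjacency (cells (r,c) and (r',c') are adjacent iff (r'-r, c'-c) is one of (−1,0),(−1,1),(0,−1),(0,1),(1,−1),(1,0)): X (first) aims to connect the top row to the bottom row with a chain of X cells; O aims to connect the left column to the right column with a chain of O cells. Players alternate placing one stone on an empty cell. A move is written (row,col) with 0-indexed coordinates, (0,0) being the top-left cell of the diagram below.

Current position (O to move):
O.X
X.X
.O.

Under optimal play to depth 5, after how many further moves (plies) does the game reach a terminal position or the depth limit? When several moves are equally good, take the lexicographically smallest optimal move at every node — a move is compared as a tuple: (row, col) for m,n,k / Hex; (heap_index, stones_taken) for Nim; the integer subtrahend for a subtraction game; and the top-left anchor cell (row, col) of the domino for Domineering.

ply 1, O at O.X/X.X/.O. | (0,1)=-1→OOX/X.X/.O.*; (1,1)=-1→O.X/XOX/.O.; (2,0)=-1→O.X/X.X/OO.; (2,2)=-1→O.X/X.X/.OO
ply 2, X at OOX/X.X/.O. | (1,1)=+1→OOX/XXX/.O.*; (2,0)=+1→OOX/X.X/XO.; (2,2)=+1→OOX/X.X/.OX
ply 3, O at OOX/XXX/.O. | (2,0)=-1→OOX/XXX/OO.*; (2,2)=-1→OOX/XXX/.OO
ply 4, X at OOX/XXX/OO. | (2,2)=+1→OOX/XXX/OOX*
ply 5: OOX/XXX/OOX is terminal -1 (O); from O.X/X.X/.O. depth 5

PV length from [O.X/X.X/.O.]: 4 plies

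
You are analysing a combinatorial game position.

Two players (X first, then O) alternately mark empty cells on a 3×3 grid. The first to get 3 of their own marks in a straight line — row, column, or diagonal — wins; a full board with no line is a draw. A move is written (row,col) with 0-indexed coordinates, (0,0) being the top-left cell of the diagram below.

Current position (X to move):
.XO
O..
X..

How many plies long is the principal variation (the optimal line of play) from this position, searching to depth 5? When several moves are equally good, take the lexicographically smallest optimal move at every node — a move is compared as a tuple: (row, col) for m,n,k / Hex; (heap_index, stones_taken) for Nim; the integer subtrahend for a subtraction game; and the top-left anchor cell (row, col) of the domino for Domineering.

PV length from [.XO/O../X..]: 3 plies

[.XO/O../X..] X move#1: (0,0):-1/XXO/O../X.., (1,1):+0/.XO/OX./X.., (1,2):+0/.XO/O.X/X.., (2,1):+1/.XO/O../XX.*, (2,2):+0/.XO/O../X.X
[.XO/O../XX.] O move#2: (0,0):-1/OXO/O../XX.*, (1,1):-1/.XO/OO./XX., (1,2):-1/.XO/O.O/XX., (2,2):-1/.XO/O../XXO
[OXO/O../XX.] X move#3: (1,1):+1/OXO/OX./XX.*, (1,2):+1/OXO/O.X/XX., (2,2):+1/OXO/O../XXX
[OXO/OX./XX.] end (terminal -1, O#4); searched .XO/O../X.. to 5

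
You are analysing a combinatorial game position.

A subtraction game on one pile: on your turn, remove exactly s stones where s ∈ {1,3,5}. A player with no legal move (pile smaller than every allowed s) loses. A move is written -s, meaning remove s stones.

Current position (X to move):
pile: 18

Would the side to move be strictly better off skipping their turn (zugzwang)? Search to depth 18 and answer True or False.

zugzwang(18, X) = True

p1 X@[18]: -1[17]-1* -3[15]-1 -5[13]-1
p2 O@[17]: -1[16]+1* -3[14]+1 -5[12]+1
p3 X@[16]: -1[15]-1* -3[13]-1 -5[11]-1
p4 O@[15]: -1[14]+1* -3[12]+1 -5[10]+1
p5 X@[14]: -1[13]-1* -3[11]-1 -5[9]-1
p6 O@[13]: -1[12]+1* -3[10]+1 -5[8]+1
p7 X@[12]: -1[11]-1* -3[9]-1 -5[7]-1
p8 O@[11]: -1[10]+1* -3[8]+1 -5[6]+1
p9 X@[10]: -1[9]-1* -3[7]-1 -5[5]-1
p10 O@[9]: -1[8]+1* -3[6]+1 -5[4]+1
p11 X@[8]: -1[7]-1* -3[5]-1 -5[3]-1
p12 O@[7]: -1[6]+1* -3[4]+1 -5[2]+1
p13 X@[6]: -1[5]-1* -3[3]-1 -5[1]-1
p14 O@[5]: -1[4]+1* -3[2]+1 -5[0]+1
p15 X@[4]: -1[3]-1* -3[1]-1
p16 O@[3]: -1[2]+1* -3[0]+1
p17 X@[2]: -1[1]-1*
p18 O@[1]: -1[0]+1*
p19 X@[0] terminal -1; root [18] d18
if X skipped the turn, O would face:
~ p1 O@[18]: -1[17]-1* -3[15]-1 -5[13]-1
~ p2 X@[17]: -1[16]+1* -3[14]+1 -5[12]+1
~ p3 O@[16]: -1[15]-1* -3[13]-1 -5[11]-1
~ p4 X@[15]: -1[14]+1* -3[12]+1 -5[10]+1
~ p5 O@[14]: -1[13]-1* -3[11]-1 -5[9]-1
~ p6 X@[13]: -1[12]+1* -3[10]+1 -5[8]+1
~ p7 O@[12]: -1[11]-1* -3[9]-1 -5[7]-1
~ p8 X@[11]: -1[10]+1* -3[8]+1 -5[6]+1
~ p9 O@[10]: -1[9]-1* -3[7]-1 -5[5]-1
~ p10 X@[9]: -1[8]+1* -3[6]+1 -5[4]+1
~ p11 O@[8]: -1[7]-1* -3[5]-1 -5[3]-1
~ p12 X@[7]: -1[6]+1* -3[4]+1 -5[2]+1
~ p13 O@[6]: -1[5]-1* -3[3]-1 -5[1]-1
~ p14 X@[5]: -1[4]+1* -3[2]+1 -5[0]+1
~ p15 O@[4]: -1[3]-1* -3[1]-1
~ p16 X@[3]: -1[2]+1* -3[0]+1
~ p17 O@[2]: -1[1]-1*
~ p18 X@[1]: -1[0]+1*
~ p19 O@[0] terminal -1; root [18] d18
compare (X): move=-1 vs pass=+1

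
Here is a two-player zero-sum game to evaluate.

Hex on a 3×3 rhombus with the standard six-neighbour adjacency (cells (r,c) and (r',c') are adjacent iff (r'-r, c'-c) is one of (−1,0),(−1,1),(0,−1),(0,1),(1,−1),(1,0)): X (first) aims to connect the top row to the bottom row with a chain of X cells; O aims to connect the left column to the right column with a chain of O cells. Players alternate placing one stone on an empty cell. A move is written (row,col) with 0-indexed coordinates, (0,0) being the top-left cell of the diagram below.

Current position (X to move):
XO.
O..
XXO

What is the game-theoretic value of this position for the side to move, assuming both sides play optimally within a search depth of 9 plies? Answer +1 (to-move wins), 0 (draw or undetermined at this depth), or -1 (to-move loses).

p1 X@[XO./O../XXO]: (0,2)[XOX/O../XXO]+1* (1,1)[XO./OX./XXO]-1 (1,2)[XO./O.X/XXO]-1
p2 O@[XOX/O../XXO]: (1,1)[XOX/OO./XXO]-1* (1,2)[XOX/O.O/XXO]-1
p3 X@[XOX/OO./XXO]: (1,2)[XOX/OOX/XXO]+1*
p4 O@[XOX/OOX/XXO] terminal -1; root [XO./O../XXO] d9

value(XO./O../XXO, X) = +1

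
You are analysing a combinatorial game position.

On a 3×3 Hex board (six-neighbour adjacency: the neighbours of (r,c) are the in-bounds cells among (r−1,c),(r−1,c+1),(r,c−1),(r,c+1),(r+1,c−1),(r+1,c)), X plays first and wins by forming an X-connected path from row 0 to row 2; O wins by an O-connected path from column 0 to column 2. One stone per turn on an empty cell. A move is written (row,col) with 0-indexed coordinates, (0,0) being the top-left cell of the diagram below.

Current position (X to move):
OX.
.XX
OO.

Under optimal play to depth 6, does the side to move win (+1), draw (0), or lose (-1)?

value(OX./.XX/OO., X) = +1

[OX./.XX/OO.] X move#1: (0,2):-1/OXX/.XX/OO., (1,0):-1/OX./XXX/OO., (2,2):+1/OX./.XX/OOX*
[OX./.XX/OOX] end (terminal -1, O#2); searched OX./.XX/OO. to 6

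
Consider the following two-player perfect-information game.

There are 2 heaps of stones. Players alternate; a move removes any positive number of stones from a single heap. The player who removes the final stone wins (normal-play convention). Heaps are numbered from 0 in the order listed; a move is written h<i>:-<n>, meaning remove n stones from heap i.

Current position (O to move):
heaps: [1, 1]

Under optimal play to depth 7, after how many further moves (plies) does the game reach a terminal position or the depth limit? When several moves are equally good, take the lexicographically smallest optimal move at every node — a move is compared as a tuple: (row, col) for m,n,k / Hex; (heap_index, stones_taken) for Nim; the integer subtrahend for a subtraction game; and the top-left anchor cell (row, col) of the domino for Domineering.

PV length from [(1,1)]: 2 plies

[(1,1)] O move#1: h0:-1:-1/(0,1)*, h1:-1:-1/(1,0)
[(0,1)] X move#2: h1:-1:+1/(0,0)*
[(0,0)] end (terminal -1, O#3); searched (1,1) to 7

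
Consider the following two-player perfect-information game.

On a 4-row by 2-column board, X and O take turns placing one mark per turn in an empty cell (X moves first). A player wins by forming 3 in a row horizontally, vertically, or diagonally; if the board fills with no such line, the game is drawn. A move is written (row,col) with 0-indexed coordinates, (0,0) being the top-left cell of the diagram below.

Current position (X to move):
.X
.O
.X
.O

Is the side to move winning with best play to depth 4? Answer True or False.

X winning at [.X/.O/.X/.O]: False

[.X/.O/.X/.O] X move#1: (0,0):+0/XX/.O/.X/.O*, (1,0):+0/.X/XO/.X/.O, (2,0):+0/.X/.O/XX/.O, (3,0):+0/.X/.O/.X/XO
[XX/.O/.X/.O] O move#2: (1,0):+0/XX/OO/.X/.O*, (2,0):+0/XX/.O/OX/.O, (3,0):+0/XX/.O/.X/OO
[XX/OO/.X/.O] X move#3: (2,0):+0/XX/OO/XX/.O*, (3,0):+0/XX/OO/.X/XO
[XX/OO/XX/.O] O move#4: (3,0):+0/XX/OO/XX/OO*
[XX/OO/XX/OO] end (terminal +0, X#5); searched .X/.O/.X/.O to 4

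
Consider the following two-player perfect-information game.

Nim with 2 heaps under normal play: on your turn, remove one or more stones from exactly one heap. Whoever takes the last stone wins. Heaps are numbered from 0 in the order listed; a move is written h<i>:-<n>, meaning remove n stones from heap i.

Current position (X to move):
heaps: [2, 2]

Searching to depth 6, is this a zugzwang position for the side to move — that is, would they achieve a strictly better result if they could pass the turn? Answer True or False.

zugzwang((2,2), X) = True

[(2,2)] X move#1: h0:-1:-1/(1,2)*, h0:-2:-1/(0,2), h1:-1:-1/(2,1), h1:-2:-1/(2,0)
[(1,2)] O move#2: h0:-1:-1/(0,2), h1:-1:+1/(1,1)*, h1:-2:-1/(1,0)
[(1,1)] X move#3: h0:-1:-1/(0,1)*, h1:-1:-1/(1,0)
[(0,1)] O move#4: h1:-1:+1/(0,0)*
[(0,0)] end (terminal -1, X#5); searched (2,2) to 6
if X skipped the turn, O would face:
~ [(2,2)] O move#1: h0:-1:-1/(1,2)*, h0:-2:-1/(0,2), h1:-1:-1/(2,1), h1:-2:-1/(2,0)
~ [(1,2)] X move#2: h0:-1:-1/(0,2), h1:-1:+1/(1,1)*, h1:-2:-1/(1,0)
~ [(1,1)] O move#3: h0:-1:-1/(0,1)*, h1:-1:-1/(1,0)
~ [(0,1)] X move#4: h1:-1:+1/(0,0)*
~ [(0,0)] end (terminal -1, O#5); searched (2,2) to 6
compare (X): move=-1 vs pass=+1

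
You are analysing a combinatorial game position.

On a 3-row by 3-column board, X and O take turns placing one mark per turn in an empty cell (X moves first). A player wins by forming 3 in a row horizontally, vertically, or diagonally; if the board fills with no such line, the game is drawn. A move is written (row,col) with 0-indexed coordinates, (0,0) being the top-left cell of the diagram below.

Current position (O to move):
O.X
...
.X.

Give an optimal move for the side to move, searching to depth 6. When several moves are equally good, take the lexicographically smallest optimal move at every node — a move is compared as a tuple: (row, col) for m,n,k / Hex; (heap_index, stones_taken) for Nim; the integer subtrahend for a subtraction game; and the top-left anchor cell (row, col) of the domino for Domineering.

O's best at [O.X/.../.X.]: (2,0)

ply 1, O at O.X/.../.X. | (0,1)=-1→OOX/.../.X.; (1,0)=-1→O.X/O../.X.; (1,1)=-1→O.X/.O./.X.; (1,2)=-1→O.X/..O/.X.; (2,0)=+0→O.X/.../OX.*; (2,2)=-1→O.X/.../.XO
ply 2, X at O.X/.../OX. | (0,1)=-1→OXX/.../OX.; (1,0)=+0→O.X/X../OX.*; (1,1)=-1→O.X/.X./OX.; (1,2)=-1→O.X/..X/OX.; (2,2)=-1→O.X/.../OXX
ply 3, O at O.X/X../OX. | (0,1)=-1→OOX/X../OX.; (1,1)=+0→O.X/XO./OX.*; (1,2)=+0→O.X/X.O/OX.; (2,2)=-1→O.X/X../OXO
ply 4, X at O.X/XO./OX. | (0,1)=-1→OXX/XO./OX.; (1,2)=-1→O.X/XOX/OX.; (2,2)=+0→O.X/XO./OXX*
ply 5, O at O.X/XO./OXX | (0,1)=-1→OOX/XO./OXX; (1,2)=+0→O.X/XOO/OXX*
ply 6, X at O.X/XOO/OXX | (0,1)=+0→OXX/XOO/OXX*
ply 7: OXX/XOO/OXX is terminal +0 (O); from O.X/.../.X. depth 6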